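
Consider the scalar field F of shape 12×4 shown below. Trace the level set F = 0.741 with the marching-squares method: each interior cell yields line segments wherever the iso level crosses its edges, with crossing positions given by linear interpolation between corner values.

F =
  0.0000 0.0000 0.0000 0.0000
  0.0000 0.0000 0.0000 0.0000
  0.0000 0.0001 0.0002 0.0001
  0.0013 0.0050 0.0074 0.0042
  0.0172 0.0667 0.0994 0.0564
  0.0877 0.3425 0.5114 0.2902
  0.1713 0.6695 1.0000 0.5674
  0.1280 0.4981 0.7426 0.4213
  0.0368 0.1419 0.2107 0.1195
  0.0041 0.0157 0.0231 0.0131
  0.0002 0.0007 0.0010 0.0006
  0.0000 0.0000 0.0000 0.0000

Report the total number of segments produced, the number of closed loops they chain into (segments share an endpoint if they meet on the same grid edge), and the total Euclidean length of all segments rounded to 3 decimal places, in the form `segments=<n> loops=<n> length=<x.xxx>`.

cell (5,1): code 0100 → (5.470,2.000)–(6.000,1.216)
cell (5,2): code 1000 → (6.000,2.599)–(5.470,2.000)
cell (6,1): code 0110 → (6.000,1.216)–(7.000,1.993)
cell (6,2): code 1001 → (7.000,2.005)–(6.000,2.599)
cell (7,1): code 0010 → (7.000,1.993)–(7.003,2.000)
cell (7,2): code 0001 → (7.003,2.000)–(7.000,2.005)
total: 6 segments, chained into 1 closed loop(s), length Σ = 4.188206

segments=6 loops=1 length=4.188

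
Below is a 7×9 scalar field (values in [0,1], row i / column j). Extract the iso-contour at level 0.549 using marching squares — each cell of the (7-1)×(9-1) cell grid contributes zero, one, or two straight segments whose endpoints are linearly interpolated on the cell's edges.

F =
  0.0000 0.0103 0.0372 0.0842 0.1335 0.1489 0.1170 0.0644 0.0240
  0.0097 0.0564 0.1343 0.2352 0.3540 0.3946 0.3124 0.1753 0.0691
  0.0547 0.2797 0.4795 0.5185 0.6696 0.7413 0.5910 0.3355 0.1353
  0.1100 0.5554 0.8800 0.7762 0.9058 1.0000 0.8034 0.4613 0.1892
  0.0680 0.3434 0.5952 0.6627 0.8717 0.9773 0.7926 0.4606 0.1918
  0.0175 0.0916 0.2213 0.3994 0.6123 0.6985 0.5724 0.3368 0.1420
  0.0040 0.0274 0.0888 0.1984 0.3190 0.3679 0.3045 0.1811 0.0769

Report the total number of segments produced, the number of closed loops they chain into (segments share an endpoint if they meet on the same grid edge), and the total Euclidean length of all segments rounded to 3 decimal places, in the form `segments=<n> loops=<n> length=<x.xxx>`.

segments=20 loops=1 length=15.151

cell (1,3): code 0100 → (1.618,4.000)–(2.000,3.202)
cell (1,4): code 1100 → (1.445,5.000)–(1.618,4.000)
cell (1,5): code 1100 → (1.849,6.000)–(1.445,5.000)
cell (1,6): code 1000 → (2.000,6.164)–(1.849,6.000)
cell (2,0): code 0100 → (2.977,1.000)–(3.000,0.986)
cell (2,1): code 1100 → (2.174,2.000)–(2.977,1.000)
cell (2,2): code 1100 → (2.118,3.000)–(2.174,2.000)
cell (2,3): code 1110 → (2.000,3.202)–(2.118,3.000)
cell (2,6): code 1001 → (3.000,6.744)–(2.000,6.164)
cell (3,0): code 0010 → (3.000,0.986)–(3.030,1.000)
cell (3,1): code 0111 → (3.030,1.000)–(4.000,1.817)
cell (3,6): code 1001 → (4.000,6.734)–(3.000,6.744)
cell (4,1): code 0010 → (4.000,1.817)–(4.124,2.000)
cell (4,2): code 0011 → (4.124,2.000)–(4.432,3.000)
cell (4,3): code 0111 → (4.432,3.000)–(5.000,3.703)
cell (4,6): code 1001 → (5.000,6.099)–(4.000,6.734)
cell (5,3): code 0010 → (5.000,3.703)–(5.216,4.000)
cell (5,4): code 0011 → (5.216,4.000)–(5.452,5.000)
cell (5,5): code 0011 → (5.452,5.000)–(5.087,6.000)
cell (5,6): code 0001 → (5.087,6.000)–(5.000,6.099)
total: 20 segments, chained into 1 closed loop(s), length Σ = 15.150852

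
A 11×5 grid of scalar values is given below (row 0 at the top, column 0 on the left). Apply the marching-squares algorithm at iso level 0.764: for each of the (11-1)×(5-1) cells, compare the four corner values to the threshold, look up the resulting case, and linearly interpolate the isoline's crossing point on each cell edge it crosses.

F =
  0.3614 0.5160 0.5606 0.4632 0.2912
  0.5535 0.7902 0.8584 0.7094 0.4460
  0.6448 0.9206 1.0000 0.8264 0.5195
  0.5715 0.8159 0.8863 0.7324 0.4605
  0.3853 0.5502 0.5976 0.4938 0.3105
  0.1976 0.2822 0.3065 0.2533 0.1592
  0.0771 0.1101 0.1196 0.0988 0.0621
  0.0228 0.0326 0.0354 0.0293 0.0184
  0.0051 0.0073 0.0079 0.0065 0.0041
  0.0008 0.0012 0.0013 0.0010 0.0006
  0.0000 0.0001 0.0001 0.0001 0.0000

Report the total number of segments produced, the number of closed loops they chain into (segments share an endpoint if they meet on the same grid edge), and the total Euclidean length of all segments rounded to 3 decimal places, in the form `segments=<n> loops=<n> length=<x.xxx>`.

cell (0,0): code 0100 → (0.904,1.000)–(1.000,0.889)
cell (0,1): code 1100 → (0.683,2.000)–(0.904,1.000)
cell (0,2): code 1000 → (1.000,2.634)–(0.683,2.000)
cell (1,0): code 0110 → (1.000,0.889)–(2.000,0.432)
cell (1,2): code 1101 → (1.467,3.000)–(1.000,2.634)
cell (1,3): code 1000 → (2.000,3.203)–(1.467,3.000)
cell (2,0): code 0110 → (2.000,0.432)–(3.000,0.788)
cell (2,2): code 1011 → (3.000,2.795)–(2.664,3.000)
cell (2,3): code 0001 → (2.664,3.000)–(2.000,3.203)
cell (3,0): code 0010 → (3.000,0.788)–(3.195,1.000)
cell (3,1): code 0011 → (3.195,1.000)–(3.424,2.000)
cell (3,2): code 0001 → (3.424,2.000)–(3.000,2.795)
total: 12 segments, chained into 1 closed loop(s), length Σ = 8.506799

segments=12 loops=1 length=8.507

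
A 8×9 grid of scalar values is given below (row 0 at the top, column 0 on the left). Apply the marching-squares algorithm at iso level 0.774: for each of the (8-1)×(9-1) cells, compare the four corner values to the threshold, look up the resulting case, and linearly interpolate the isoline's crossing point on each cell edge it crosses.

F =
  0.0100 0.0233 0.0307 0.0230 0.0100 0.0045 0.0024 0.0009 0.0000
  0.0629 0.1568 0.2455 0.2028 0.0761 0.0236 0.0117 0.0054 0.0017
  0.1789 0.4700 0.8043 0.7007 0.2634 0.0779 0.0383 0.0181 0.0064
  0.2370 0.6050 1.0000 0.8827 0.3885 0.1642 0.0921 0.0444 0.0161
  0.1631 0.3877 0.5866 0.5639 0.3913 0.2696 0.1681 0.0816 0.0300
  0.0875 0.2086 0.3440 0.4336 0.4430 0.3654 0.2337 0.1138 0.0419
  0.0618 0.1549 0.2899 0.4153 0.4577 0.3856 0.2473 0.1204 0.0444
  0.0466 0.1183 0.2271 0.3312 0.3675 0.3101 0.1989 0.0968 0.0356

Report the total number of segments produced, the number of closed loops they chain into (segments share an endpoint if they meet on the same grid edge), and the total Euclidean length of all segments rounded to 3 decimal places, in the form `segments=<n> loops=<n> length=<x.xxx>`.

segments=8 loops=1 length=5.182

cell (1,1): code 0100 → (1.946,2.000)–(2.000,1.909)
cell (1,2): code 1000 → (2.000,2.292)–(1.946,2.000)
cell (2,1): code 0110 → (2.000,1.909)–(3.000,1.428)
cell (2,2): code 1101 → (2.403,3.000)–(2.000,2.292)
cell (2,3): code 1000 → (3.000,3.220)–(2.403,3.000)
cell (3,1): code 0010 → (3.000,1.428)–(3.547,2.000)
cell (3,2): code 0011 → (3.547,2.000)–(3.341,3.000)
cell (3,3): code 0001 → (3.341,3.000)–(3.000,3.220)
total: 8 segments, chained into 1 closed loop(s), length Σ = 5.181595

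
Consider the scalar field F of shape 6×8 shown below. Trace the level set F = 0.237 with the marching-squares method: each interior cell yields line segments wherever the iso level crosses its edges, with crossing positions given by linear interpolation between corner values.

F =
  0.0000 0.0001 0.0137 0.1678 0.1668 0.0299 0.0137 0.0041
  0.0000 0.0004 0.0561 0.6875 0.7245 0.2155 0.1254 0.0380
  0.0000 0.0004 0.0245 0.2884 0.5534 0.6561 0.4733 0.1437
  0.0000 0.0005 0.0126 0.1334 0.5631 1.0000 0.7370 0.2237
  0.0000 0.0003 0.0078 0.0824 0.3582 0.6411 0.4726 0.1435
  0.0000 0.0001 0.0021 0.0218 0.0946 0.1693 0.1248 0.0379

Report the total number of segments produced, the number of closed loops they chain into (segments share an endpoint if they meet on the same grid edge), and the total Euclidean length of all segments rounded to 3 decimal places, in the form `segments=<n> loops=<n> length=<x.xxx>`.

cell (0,2): code 0100 → (0.133,3.000)–(1.000,2.287)
cell (0,3): code 1100 → (0.126,4.000)–(0.133,3.000)
cell (0,4): code 1000 → (1.000,4.958)–(0.126,4.000)
cell (1,2): code 0110 → (1.000,2.287)–(2.000,2.805)
cell (1,4): code 1101 → (1.049,5.000)–(1.000,4.958)
cell (1,5): code 1100 → (1.321,6.000)–(1.049,5.000)
cell (1,6): code 1000 → (2.000,6.717)–(1.321,6.000)
cell (2,2): code 0010 → (2.000,2.805)–(2.332,3.000)
cell (2,3): code 0111 → (2.332,3.000)–(3.000,3.241)
cell (2,6): code 1001 → (3.000,6.974)–(2.000,6.717)
cell (3,3): code 0110 → (3.000,3.241)–(4.000,3.561)
cell (3,6): code 1001 → (4.000,6.716)–(3.000,6.974)
cell (4,3): code 0010 → (4.000,3.561)–(4.460,4.000)
cell (4,4): code 0011 → (4.460,4.000)–(4.857,5.000)
cell (4,5): code 0011 → (4.857,5.000)–(4.677,6.000)
cell (4,6): code 0001 → (4.677,6.000)–(4.000,6.716)
total: 16 segments, chained into 1 closed loop(s), length Σ = 14.557991

segments=16 loops=1 length=14.558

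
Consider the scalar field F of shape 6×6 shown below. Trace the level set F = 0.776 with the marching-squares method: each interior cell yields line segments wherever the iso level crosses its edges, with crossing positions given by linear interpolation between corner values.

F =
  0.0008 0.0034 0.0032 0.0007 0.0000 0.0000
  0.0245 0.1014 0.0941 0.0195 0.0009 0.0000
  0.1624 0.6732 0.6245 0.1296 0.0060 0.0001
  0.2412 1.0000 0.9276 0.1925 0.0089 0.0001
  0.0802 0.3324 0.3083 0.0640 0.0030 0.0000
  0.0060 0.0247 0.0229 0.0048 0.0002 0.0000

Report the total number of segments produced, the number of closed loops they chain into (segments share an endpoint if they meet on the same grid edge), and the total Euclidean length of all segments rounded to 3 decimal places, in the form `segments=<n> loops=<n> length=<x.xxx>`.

cell (2,0): code 0100 → (2.315,1.000)–(3.000,0.705)
cell (2,1): code 1100 → (2.500,2.000)–(2.315,1.000)
cell (2,2): code 1000 → (3.000,2.206)–(2.500,2.000)
cell (3,0): code 0010 → (3.000,0.705)–(3.336,1.000)
cell (3,1): code 0011 → (3.336,1.000)–(3.245,2.000)
cell (3,2): code 0001 → (3.245,2.000)–(3.000,2.206)
total: 6 segments, chained into 1 closed loop(s), length Σ = 4.075432

segments=6 loops=1 length=4.075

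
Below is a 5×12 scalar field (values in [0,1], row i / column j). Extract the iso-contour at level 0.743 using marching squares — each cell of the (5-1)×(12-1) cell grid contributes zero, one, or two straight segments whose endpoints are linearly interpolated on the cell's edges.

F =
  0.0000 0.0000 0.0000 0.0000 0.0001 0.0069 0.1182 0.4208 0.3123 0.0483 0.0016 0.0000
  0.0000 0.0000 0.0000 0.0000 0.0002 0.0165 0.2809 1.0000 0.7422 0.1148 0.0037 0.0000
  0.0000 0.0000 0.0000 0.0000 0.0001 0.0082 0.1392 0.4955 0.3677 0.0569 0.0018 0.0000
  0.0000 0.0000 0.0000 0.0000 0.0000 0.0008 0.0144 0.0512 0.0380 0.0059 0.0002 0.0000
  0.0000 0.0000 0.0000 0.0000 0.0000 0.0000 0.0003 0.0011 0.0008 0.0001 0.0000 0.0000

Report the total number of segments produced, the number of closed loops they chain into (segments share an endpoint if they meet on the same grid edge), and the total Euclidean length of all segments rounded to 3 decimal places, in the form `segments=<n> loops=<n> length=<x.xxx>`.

cell (0,6): code 0100 → (0.556,7.000)–(1.000,6.643)
cell (0,7): code 1000 → (1.000,7.997)–(0.556,7.000)
cell (1,6): code 0010 → (1.000,6.643)–(1.509,7.000)
cell (1,7): code 0001 → (1.509,7.000)–(1.000,7.997)
total: 4 segments, chained into 1 closed loop(s), length Σ = 3.402725

segments=4 loops=1 length=3.403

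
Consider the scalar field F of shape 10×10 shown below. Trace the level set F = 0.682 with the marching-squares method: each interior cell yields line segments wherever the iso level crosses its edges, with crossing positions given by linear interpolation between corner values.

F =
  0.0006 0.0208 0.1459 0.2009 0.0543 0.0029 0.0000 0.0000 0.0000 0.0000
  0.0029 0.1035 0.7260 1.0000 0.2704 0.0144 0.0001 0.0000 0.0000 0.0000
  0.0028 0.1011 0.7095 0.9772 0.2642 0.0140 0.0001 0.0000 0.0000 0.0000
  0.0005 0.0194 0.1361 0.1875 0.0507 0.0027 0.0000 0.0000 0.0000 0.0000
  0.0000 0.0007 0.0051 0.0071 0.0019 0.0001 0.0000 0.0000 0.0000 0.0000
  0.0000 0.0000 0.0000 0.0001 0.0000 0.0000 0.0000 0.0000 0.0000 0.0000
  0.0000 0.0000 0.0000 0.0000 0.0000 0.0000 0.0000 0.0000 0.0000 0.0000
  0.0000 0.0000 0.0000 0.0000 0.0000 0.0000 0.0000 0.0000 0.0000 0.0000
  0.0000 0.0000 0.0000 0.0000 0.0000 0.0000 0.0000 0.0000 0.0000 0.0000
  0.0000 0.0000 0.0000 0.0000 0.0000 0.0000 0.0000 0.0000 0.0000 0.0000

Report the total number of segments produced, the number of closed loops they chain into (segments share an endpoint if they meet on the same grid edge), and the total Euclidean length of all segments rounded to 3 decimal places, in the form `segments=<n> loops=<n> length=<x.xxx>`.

segments=8 loops=1 length=5.420

cell (0,1): code 0100 → (0.924,2.000)–(1.000,1.929)
cell (0,2): code 1100 → (0.602,3.000)–(0.924,2.000)
cell (0,3): code 1000 → (1.000,3.436)–(0.602,3.000)
cell (1,1): code 0110 → (1.000,1.929)–(2.000,1.955)
cell (1,3): code 1001 → (2.000,3.414)–(1.000,3.436)
cell (2,1): code 0010 → (2.000,1.955)–(2.048,2.000)
cell (2,2): code 0011 → (2.048,2.000)–(2.374,3.000)
cell (2,3): code 0001 → (2.374,3.000)–(2.000,3.414)
total: 8 segments, chained into 1 closed loop(s), length Σ = 5.420496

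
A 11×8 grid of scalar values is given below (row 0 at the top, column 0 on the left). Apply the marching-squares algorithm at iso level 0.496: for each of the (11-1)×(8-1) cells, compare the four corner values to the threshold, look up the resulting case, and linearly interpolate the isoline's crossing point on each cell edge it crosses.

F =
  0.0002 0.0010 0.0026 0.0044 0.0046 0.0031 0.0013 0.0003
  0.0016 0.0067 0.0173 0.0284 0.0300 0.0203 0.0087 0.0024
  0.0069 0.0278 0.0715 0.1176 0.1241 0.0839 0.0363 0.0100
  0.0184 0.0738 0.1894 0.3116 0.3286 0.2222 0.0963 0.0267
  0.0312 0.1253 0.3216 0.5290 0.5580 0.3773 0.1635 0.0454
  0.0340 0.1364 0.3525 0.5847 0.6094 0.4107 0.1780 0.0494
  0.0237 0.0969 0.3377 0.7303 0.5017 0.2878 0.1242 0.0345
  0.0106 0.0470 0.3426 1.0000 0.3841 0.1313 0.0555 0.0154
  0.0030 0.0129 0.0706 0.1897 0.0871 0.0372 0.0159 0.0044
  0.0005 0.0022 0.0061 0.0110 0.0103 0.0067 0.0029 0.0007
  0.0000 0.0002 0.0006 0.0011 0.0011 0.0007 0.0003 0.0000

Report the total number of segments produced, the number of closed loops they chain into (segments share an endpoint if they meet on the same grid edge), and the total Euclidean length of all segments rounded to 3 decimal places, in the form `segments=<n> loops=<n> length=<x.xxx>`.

segments=12 loops=1 length=9.928

cell (3,2): code 0100 → (3.848,3.000)–(4.000,2.841)
cell (3,3): code 1100 → (3.730,4.000)–(3.848,3.000)
cell (3,4): code 1000 → (4.000,4.343)–(3.730,4.000)
cell (4,2): code 0110 → (4.000,2.841)–(5.000,2.618)
cell (4,4): code 1001 → (5.000,4.571)–(4.000,4.343)
cell (5,2): code 0110 → (5.000,2.618)–(6.000,2.403)
cell (5,4): code 1001 → (6.000,4.027)–(5.000,4.571)
cell (6,2): code 0110 → (6.000,2.403)–(7.000,2.233)
cell (6,3): code 1011 → (7.000,3.818)–(6.048,4.000)
cell (6,4): code 0001 → (6.048,4.000)–(6.000,4.027)
cell (7,2): code 0010 → (7.000,2.233)–(7.622,3.000)
cell (7,3): code 0001 → (7.622,3.000)–(7.000,3.818)
total: 12 segments, chained into 1 closed loop(s), length Σ = 9.928475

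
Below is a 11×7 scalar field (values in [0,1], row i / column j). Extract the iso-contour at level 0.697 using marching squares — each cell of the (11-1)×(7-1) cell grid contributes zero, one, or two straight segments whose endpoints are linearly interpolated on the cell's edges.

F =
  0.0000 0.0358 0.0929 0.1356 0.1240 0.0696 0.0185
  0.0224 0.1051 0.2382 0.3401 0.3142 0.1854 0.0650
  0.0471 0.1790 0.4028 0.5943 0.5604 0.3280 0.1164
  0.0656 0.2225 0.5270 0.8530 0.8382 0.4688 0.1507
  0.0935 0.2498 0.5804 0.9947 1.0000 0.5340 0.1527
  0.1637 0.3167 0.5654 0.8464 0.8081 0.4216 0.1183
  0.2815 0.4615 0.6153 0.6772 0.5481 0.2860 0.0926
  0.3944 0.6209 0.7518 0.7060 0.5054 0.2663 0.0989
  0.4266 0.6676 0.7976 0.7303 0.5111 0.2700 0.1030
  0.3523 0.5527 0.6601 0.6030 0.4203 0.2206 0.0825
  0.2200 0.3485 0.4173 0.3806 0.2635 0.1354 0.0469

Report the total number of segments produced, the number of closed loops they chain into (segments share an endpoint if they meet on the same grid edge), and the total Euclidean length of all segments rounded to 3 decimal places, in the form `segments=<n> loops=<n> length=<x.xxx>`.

segments=18 loops=2 length=15.639

cell (2,2): code 0100 → (2.397,3.000)–(3.000,2.521)
cell (2,3): code 1100 → (2.492,4.000)–(2.397,3.000)
cell (2,4): code 1000 → (3.000,4.382)–(2.492,4.000)
cell (3,2): code 0110 → (3.000,2.521)–(4.000,2.281)
cell (3,4): code 1001 → (4.000,4.650)–(3.000,4.382)
cell (4,2): code 0110 → (4.000,2.281)–(5.000,2.468)
cell (4,4): code 1001 → (5.000,4.287)–(4.000,4.650)
cell (5,2): code 0010 → (5.000,2.468)–(5.883,3.000)
cell (5,3): code 0011 → (5.883,3.000)–(5.427,4.000)
cell (5,4): code 0001 → (5.427,4.000)–(5.000,4.287)
cell (6,1): code 0100 → (6.599,2.000)–(7.000,1.581)
cell (6,2): code 1100 → (6.687,3.000)–(6.599,2.000)
cell (6,3): code 1000 → (7.000,3.045)–(6.687,3.000)
cell (7,1): code 0110 → (7.000,1.581)–(8.000,1.226)
cell (7,3): code 1001 → (8.000,3.152)–(7.000,3.045)
cell (8,1): code 0010 → (8.000,1.226)–(8.732,2.000)
cell (8,2): code 0011 → (8.732,2.000)–(8.262,3.000)
cell (8,3): code 0001 → (8.262,3.000)–(8.000,3.152)
total: 18 segments, chained into 2 closed loop(s), length Σ = 15.638669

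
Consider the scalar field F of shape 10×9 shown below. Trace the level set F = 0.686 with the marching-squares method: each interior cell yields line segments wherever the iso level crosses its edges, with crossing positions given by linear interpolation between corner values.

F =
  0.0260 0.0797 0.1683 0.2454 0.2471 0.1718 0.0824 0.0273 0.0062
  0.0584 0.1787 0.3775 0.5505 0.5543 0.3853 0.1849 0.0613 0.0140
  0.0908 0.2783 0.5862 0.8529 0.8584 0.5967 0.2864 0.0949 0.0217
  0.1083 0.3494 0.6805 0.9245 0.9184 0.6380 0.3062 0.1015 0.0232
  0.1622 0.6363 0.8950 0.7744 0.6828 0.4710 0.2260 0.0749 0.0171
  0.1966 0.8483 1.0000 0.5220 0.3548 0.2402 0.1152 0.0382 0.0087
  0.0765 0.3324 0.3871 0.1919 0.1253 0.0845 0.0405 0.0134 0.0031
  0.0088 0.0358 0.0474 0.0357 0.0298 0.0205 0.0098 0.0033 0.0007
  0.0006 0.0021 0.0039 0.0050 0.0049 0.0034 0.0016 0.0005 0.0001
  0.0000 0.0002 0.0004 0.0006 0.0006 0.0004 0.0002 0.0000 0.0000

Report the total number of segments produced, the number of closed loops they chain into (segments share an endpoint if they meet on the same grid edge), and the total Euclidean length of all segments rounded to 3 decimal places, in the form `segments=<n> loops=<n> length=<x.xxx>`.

segments=16 loops=1 length=12.527

cell (1,2): code 0100 → (1.448,3.000)–(2.000,2.374)
cell (1,3): code 1100 → (1.433,4.000)–(1.448,3.000)
cell (1,4): code 1000 → (2.000,4.659)–(1.433,4.000)
cell (2,2): code 0110 → (2.000,2.374)–(3.000,2.023)
cell (2,4): code 1001 → (3.000,4.829)–(2.000,4.659)
cell (3,1): code 0100 → (3.026,2.000)–(4.000,1.192)
cell (3,2): code 1110 → (3.000,2.023)–(3.026,2.000)
cell (3,3): code 1011 → (4.000,3.965)–(3.986,4.000)
cell (3,4): code 0001 → (3.986,4.000)–(3.000,4.829)
cell (4,0): code 0100 → (4.234,1.000)–(5.000,0.751)
cell (4,1): code 1110 → (4.000,1.192)–(4.234,1.000)
cell (4,2): code 1011 → (5.000,2.657)–(4.350,3.000)
cell (4,3): code 0001 → (4.350,3.000)–(4.000,3.965)
cell (5,0): code 0010 → (5.000,0.751)–(5.315,1.000)
cell (5,1): code 0011 → (5.315,1.000)–(5.512,2.000)
cell (5,2): code 0001 → (5.512,2.000)–(5.000,2.657)
total: 16 segments, chained into 1 closed loop(s), length Σ = 12.527014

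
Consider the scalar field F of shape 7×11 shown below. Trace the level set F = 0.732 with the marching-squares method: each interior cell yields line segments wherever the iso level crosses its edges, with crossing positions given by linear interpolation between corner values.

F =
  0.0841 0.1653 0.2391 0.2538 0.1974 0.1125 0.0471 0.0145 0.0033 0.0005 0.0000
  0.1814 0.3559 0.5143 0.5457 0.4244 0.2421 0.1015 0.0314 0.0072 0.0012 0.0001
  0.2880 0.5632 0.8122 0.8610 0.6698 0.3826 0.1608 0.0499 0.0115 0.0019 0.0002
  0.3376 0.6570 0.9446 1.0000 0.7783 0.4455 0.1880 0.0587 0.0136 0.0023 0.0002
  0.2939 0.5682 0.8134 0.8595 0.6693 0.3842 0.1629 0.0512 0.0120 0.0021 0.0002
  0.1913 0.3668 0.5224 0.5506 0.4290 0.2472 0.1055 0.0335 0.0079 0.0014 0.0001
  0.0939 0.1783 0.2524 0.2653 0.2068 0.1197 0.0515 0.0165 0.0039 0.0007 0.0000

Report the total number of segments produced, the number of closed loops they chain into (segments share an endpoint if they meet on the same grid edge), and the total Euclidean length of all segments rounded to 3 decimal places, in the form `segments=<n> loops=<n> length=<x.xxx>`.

segments=12 loops=1 length=8.830

cell (1,1): code 0100 → (1.731,2.000)–(2.000,1.678)
cell (1,2): code 1100 → (1.591,3.000)–(1.731,2.000)
cell (1,3): code 1000 → (2.000,3.675)–(1.591,3.000)
cell (2,1): code 0110 → (2.000,1.678)–(3.000,1.261)
cell (2,3): code 1101 → (2.573,4.000)–(2.000,3.675)
cell (2,4): code 1000 → (3.000,4.139)–(2.573,4.000)
cell (3,1): code 0110 → (3.000,1.261)–(4.000,1.668)
cell (3,3): code 1011 → (4.000,3.670)–(3.425,4.000)
cell (3,4): code 0001 → (3.425,4.000)–(3.000,4.139)
cell (4,1): code 0010 → (4.000,1.668)–(4.280,2.000)
cell (4,2): code 0011 → (4.280,2.000)–(4.413,3.000)
cell (4,3): code 0001 → (4.413,3.000)–(4.000,3.670)
total: 12 segments, chained into 1 closed loop(s), length Σ = 8.829924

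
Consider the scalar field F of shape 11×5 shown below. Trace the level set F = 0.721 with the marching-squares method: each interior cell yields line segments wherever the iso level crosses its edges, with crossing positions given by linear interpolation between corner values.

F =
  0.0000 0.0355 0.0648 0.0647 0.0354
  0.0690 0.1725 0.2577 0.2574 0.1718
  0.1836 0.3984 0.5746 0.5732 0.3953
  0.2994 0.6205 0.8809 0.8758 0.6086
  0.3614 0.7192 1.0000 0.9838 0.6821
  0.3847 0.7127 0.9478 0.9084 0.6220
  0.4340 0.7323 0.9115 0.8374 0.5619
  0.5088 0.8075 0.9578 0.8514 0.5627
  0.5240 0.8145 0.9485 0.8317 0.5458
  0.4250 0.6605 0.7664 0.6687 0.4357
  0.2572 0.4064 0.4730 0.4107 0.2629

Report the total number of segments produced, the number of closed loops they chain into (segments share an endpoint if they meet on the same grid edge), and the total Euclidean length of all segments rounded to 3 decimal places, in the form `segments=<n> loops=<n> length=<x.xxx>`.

segments=20 loops=1 length=16.509

cell (2,1): code 0100 → (2.478,2.000)–(3.000,1.386)
cell (2,2): code 1100 → (2.488,3.000)–(2.478,2.000)
cell (2,3): code 1000 → (3.000,3.579)–(2.488,3.000)
cell (3,1): code 0110 → (3.000,1.386)–(4.000,1.006)
cell (3,3): code 1001 → (4.000,3.871)–(3.000,3.579)
cell (4,1): code 0110 → (4.000,1.006)–(5.000,1.035)
cell (4,3): code 1001 → (5.000,3.654)–(4.000,3.871)
cell (5,0): code 0100 → (5.423,1.000)–(6.000,0.962)
cell (5,1): code 1110 → (5.000,1.035)–(5.423,1.000)
cell (5,3): code 1001 → (6.000,3.423)–(5.000,3.654)
cell (6,0): code 0110 → (6.000,0.962)–(7.000,0.710)
cell (6,3): code 1001 → (7.000,3.452)–(6.000,3.423)
cell (7,0): code 0110 → (7.000,0.710)–(8.000,0.678)
cell (7,3): code 1001 → (8.000,3.387)–(7.000,3.452)
cell (8,0): code 0010 → (8.000,0.678)–(8.607,1.000)
cell (8,1): code 0111 → (8.607,1.000)–(9.000,1.571)
cell (8,2): code 1011 → (9.000,2.465)–(8.679,3.000)
cell (8,3): code 0001 → (8.679,3.000)–(8.000,3.387)
cell (9,1): code 0010 → (9.000,1.571)–(9.155,2.000)
cell (9,2): code 0001 → (9.155,2.000)–(9.000,2.465)
total: 20 segments, chained into 1 closed loop(s), length Σ = 16.509201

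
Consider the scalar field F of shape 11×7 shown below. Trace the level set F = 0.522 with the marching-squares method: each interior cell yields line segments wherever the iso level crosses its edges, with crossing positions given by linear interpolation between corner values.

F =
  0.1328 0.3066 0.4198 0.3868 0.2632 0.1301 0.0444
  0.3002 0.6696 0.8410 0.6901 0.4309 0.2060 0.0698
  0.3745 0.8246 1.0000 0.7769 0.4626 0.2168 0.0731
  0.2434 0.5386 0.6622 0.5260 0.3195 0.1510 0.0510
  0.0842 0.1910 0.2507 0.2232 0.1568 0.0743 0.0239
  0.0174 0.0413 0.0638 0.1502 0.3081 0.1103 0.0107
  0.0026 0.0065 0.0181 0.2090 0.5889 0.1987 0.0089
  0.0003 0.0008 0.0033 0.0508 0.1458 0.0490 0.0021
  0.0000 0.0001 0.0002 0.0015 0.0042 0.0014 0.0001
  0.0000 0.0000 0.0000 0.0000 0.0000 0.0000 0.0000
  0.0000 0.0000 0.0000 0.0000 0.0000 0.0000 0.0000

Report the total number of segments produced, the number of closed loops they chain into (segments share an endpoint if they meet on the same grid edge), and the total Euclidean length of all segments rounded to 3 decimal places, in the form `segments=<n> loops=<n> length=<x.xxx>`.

cell (0,0): code 0100 → (0.593,1.000)–(1.000,0.600)
cell (0,1): code 1100 → (0.243,2.000)–(0.593,1.000)
cell (0,2): code 1100 → (0.446,3.000)–(0.243,2.000)
cell (0,3): code 1000 → (1.000,3.649)–(0.446,3.000)
cell (1,0): code 0110 → (1.000,0.600)–(2.000,0.328)
cell (1,3): code 1001 → (2.000,3.811)–(1.000,3.649)
cell (2,0): code 0110 → (2.000,0.328)–(3.000,0.944)
cell (2,3): code 1001 → (3.000,3.019)–(2.000,3.811)
cell (3,0): code 0010 → (3.000,0.944)–(3.048,1.000)
cell (3,1): code 0011 → (3.048,1.000)–(3.341,2.000)
cell (3,2): code 0011 → (3.341,2.000)–(3.013,3.000)
cell (3,3): code 0001 → (3.013,3.000)–(3.000,3.019)
cell (5,3): code 0100 → (5.762,4.000)–(6.000,3.824)
cell (5,4): code 1000 → (6.000,4.171)–(5.762,4.000)
cell (6,3): code 0010 → (6.000,3.824)–(6.151,4.000)
cell (6,4): code 0001 → (6.151,4.000)–(6.000,4.171)
total: 16 segments, chained into 2 closed loop(s), length Σ = 11.244626

segments=16 loops=2 length=11.245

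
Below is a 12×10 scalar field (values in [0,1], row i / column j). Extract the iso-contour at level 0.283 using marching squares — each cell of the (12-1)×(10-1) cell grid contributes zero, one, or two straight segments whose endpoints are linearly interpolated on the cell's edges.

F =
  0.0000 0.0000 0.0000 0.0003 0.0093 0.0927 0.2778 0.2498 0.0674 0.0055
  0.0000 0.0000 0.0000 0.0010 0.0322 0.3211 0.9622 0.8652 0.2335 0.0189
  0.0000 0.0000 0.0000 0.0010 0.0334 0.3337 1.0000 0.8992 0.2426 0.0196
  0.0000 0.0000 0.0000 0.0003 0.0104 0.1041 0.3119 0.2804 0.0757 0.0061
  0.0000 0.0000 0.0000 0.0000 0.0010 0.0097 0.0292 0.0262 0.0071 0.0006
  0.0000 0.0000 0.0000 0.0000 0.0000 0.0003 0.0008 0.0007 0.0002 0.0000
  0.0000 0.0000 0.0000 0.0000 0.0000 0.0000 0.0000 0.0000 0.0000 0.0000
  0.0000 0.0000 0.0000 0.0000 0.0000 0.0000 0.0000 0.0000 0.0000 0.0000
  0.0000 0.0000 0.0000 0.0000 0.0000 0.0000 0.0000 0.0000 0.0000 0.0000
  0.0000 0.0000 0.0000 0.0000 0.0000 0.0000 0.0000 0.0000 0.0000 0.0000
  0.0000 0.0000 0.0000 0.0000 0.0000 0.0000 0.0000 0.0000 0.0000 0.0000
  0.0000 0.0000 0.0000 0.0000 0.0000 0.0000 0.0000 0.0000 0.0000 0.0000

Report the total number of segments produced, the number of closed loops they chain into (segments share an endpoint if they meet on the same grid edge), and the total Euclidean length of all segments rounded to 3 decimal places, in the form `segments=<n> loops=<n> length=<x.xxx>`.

cell (0,4): code 0100 → (0.833,5.000)–(1.000,4.868)
cell (0,5): code 1100 → (0.008,6.000)–(0.833,5.000)
cell (0,6): code 1100 → (0.054,7.000)–(0.008,6.000)
cell (0,7): code 1000 → (1.000,7.922)–(0.054,7.000)
cell (1,4): code 0110 → (1.000,4.868)–(2.000,4.831)
cell (1,7): code 1001 → (2.000,7.938)–(1.000,7.922)
cell (2,4): code 0010 → (2.000,4.831)–(2.221,5.000)
cell (2,5): code 0111 → (2.221,5.000)–(3.000,5.861)
cell (2,6): code 1011 → (3.000,6.917)–(2.996,7.000)
cell (2,7): code 0001 → (2.996,7.000)–(2.000,7.938)
cell (3,5): code 0010 → (3.000,5.861)–(3.102,6.000)
cell (3,6): code 0001 → (3.102,6.000)–(3.000,6.917)
total: 12 segments, chained into 1 closed loop(s), length Σ = 9.817940

segments=12 loops=1 length=9.818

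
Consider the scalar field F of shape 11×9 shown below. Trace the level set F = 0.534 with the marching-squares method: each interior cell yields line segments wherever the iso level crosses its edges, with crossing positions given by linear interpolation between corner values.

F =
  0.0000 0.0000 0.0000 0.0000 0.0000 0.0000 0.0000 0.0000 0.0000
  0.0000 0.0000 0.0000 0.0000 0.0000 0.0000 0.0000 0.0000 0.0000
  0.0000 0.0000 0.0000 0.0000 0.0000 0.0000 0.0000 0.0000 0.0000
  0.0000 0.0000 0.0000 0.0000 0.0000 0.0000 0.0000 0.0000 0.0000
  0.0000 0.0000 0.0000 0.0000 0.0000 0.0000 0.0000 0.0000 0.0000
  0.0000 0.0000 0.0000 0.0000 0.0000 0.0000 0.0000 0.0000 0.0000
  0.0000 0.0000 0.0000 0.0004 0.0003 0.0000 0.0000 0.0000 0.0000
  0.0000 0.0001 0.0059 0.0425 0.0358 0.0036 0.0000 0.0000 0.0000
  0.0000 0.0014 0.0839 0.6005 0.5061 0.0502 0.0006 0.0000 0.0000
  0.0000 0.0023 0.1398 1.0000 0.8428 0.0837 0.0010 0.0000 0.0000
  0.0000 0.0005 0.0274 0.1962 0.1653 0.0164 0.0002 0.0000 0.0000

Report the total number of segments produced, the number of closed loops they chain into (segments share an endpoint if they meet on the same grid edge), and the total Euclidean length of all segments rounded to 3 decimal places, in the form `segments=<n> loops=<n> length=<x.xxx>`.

cell (7,2): code 0100 → (7.881,3.000)–(8.000,2.871)
cell (7,3): code 1000 → (8.000,3.704)–(7.881,3.000)
cell (8,2): code 0110 → (8.000,2.871)–(9.000,2.458)
cell (8,3): code 1101 → (8.083,4.000)–(8.000,3.704)
cell (8,4): code 1000 → (9.000,4.407)–(8.083,4.000)
cell (9,2): code 0010 → (9.000,2.458)–(9.580,3.000)
cell (9,3): code 0011 → (9.580,3.000)–(9.456,4.000)
cell (9,4): code 0001 → (9.456,4.000)–(9.000,4.407)
total: 8 segments, chained into 1 closed loop(s), length Σ = 5.694109

segments=8 loops=1 length=5.694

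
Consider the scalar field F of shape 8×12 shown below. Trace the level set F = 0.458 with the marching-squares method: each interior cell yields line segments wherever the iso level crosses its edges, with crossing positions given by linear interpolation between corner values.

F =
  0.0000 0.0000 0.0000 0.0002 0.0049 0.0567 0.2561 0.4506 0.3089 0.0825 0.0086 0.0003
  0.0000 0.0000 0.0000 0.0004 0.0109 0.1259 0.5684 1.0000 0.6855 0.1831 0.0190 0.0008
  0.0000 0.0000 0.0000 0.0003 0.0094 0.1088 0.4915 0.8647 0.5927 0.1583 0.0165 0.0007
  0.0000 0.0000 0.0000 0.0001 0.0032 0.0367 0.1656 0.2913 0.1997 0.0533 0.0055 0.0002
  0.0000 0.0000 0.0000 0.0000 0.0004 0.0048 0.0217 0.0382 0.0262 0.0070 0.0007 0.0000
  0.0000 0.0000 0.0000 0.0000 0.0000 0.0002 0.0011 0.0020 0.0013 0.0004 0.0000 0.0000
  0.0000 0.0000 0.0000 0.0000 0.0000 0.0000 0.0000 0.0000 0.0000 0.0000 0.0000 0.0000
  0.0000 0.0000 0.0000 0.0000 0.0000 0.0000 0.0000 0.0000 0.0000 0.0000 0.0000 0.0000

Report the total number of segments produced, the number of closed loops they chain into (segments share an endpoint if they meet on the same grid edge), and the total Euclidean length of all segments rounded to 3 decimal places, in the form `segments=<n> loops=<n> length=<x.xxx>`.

segments=10 loops=1 length=8.297

cell (0,5): code 0100 → (0.646,6.000)–(1.000,5.751)
cell (0,6): code 1100 → (0.013,7.000)–(0.646,6.000)
cell (0,7): code 1100 → (0.396,8.000)–(0.013,7.000)
cell (0,8): code 1000 → (1.000,8.453)–(0.396,8.000)
cell (1,5): code 0110 → (1.000,5.751)–(2.000,5.912)
cell (1,8): code 1001 → (2.000,8.310)–(1.000,8.453)
cell (2,5): code 0010 → (2.000,5.912)–(2.103,6.000)
cell (2,6): code 0011 → (2.103,6.000)–(2.709,7.000)
cell (2,7): code 0011 → (2.709,7.000)–(2.343,8.000)
cell (2,8): code 0001 → (2.343,8.000)–(2.000,8.310)
total: 10 segments, chained into 1 closed loop(s), length Σ = 8.296780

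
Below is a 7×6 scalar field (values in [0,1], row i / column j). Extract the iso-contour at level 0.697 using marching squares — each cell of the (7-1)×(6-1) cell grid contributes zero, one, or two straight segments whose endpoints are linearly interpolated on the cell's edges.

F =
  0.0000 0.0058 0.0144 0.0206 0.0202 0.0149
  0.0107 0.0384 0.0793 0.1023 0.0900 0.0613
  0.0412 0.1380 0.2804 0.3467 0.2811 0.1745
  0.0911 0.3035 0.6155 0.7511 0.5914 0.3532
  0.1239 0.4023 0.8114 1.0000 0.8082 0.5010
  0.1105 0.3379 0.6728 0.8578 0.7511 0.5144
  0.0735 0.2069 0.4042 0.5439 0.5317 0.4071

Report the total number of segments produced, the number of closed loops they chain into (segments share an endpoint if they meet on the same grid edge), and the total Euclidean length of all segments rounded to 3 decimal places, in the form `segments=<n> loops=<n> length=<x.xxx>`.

segments=12 loops=1 length=8.091

cell (2,2): code 0100 → (2.866,3.000)–(3.000,2.601)
cell (2,3): code 1000 → (3.000,3.339)–(2.866,3.000)
cell (3,1): code 0100 → (3.416,2.000)–(4.000,1.720)
cell (3,2): code 1110 → (3.000,2.601)–(3.416,2.000)
cell (3,3): code 1101 → (3.487,4.000)–(3.000,3.339)
cell (3,4): code 1000 → (4.000,4.362)–(3.487,4.000)
cell (4,1): code 0010 → (4.000,1.720)–(4.825,2.000)
cell (4,2): code 0111 → (4.825,2.000)–(5.000,2.131)
cell (4,4): code 1001 → (5.000,4.229)–(4.000,4.362)
cell (5,2): code 0010 → (5.000,2.131)–(5.512,3.000)
cell (5,3): code 0011 → (5.512,3.000)–(5.247,4.000)
cell (5,4): code 0001 → (5.247,4.000)–(5.000,4.229)
total: 12 segments, chained into 1 closed loop(s), length Σ = 8.090849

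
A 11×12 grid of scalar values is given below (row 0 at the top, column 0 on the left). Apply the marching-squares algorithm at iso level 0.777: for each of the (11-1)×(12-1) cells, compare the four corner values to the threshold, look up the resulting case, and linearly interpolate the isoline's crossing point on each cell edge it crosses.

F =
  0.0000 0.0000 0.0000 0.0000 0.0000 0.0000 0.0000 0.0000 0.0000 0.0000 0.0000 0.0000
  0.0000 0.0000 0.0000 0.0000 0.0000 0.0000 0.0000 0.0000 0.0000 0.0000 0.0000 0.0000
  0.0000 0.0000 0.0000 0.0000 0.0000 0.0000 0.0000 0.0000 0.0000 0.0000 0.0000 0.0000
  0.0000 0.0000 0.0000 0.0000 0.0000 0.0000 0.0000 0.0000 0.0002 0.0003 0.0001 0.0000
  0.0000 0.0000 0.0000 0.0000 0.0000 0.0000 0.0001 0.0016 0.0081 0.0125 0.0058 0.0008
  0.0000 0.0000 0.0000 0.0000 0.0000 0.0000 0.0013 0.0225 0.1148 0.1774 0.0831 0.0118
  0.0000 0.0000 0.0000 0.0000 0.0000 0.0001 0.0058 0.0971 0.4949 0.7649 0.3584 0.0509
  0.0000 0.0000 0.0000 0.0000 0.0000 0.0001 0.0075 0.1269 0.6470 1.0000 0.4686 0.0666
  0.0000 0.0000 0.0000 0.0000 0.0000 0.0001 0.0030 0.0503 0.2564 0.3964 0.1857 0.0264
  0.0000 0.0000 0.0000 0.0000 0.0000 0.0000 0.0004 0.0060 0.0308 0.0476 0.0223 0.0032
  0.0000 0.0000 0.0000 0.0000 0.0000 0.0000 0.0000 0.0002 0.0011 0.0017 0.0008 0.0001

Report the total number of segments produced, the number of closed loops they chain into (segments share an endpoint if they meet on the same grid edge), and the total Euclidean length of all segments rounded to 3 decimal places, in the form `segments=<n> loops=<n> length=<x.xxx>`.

cell (6,8): code 0100 → (6.051,9.000)–(7.000,8.368)
cell (6,9): code 1000 → (7.000,9.420)–(6.051,9.000)
cell (7,8): code 0010 → (7.000,8.368)–(7.369,9.000)
cell (7,9): code 0001 → (7.369,9.000)–(7.000,9.420)
total: 4 segments, chained into 1 closed loop(s), length Σ = 3.467795

segments=4 loops=1 length=3.468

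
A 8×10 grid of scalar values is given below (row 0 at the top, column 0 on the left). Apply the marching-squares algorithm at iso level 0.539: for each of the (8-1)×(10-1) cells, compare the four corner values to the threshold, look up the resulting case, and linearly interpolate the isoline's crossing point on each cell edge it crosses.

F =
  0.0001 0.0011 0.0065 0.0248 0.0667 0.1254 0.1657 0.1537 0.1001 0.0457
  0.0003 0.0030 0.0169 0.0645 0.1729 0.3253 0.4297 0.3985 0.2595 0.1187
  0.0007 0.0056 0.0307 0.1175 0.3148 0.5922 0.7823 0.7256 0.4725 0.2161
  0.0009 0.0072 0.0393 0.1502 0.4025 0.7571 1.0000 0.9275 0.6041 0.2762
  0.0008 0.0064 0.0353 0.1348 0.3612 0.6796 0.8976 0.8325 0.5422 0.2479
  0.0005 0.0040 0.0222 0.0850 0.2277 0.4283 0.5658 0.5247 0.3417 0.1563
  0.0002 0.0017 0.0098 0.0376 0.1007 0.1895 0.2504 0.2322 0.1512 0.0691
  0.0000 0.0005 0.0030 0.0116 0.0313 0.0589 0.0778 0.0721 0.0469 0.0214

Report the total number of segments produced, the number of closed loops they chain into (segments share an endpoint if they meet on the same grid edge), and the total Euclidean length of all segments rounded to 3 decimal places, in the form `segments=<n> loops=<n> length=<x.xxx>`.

cell (1,4): code 0100 → (1.801,5.000)–(2.000,4.808)
cell (1,5): code 1100 → (1.310,6.000)–(1.801,5.000)
cell (1,6): code 1100 → (1.430,7.000)–(1.310,6.000)
cell (1,7): code 1000 → (2.000,7.737)–(1.430,7.000)
cell (2,4): code 0110 → (2.000,4.808)–(3.000,4.385)
cell (2,7): code 1101 → (2.505,8.000)–(2.000,7.737)
cell (2,8): code 1000 → (3.000,8.199)–(2.505,8.000)
cell (3,4): code 0110 → (3.000,4.385)–(4.000,4.558)
cell (3,8): code 1001 → (4.000,8.011)–(3.000,8.199)
cell (4,4): code 0010 → (4.000,4.558)–(4.559,5.000)
cell (4,5): code 0111 → (4.559,5.000)–(5.000,5.805)
cell (4,6): code 1011 → (5.000,6.652)–(4.954,7.000)
cell (4,7): code 0011 → (4.954,7.000)–(4.016,8.000)
cell (4,8): code 0001 → (4.016,8.000)–(4.000,8.011)
cell (5,5): code 0010 → (5.000,5.805)–(5.085,6.000)
cell (5,6): code 0001 → (5.085,6.000)–(5.000,6.652)
total: 16 segments, chained into 1 closed loop(s), length Σ = 11.792496

segments=16 loops=1 length=11.792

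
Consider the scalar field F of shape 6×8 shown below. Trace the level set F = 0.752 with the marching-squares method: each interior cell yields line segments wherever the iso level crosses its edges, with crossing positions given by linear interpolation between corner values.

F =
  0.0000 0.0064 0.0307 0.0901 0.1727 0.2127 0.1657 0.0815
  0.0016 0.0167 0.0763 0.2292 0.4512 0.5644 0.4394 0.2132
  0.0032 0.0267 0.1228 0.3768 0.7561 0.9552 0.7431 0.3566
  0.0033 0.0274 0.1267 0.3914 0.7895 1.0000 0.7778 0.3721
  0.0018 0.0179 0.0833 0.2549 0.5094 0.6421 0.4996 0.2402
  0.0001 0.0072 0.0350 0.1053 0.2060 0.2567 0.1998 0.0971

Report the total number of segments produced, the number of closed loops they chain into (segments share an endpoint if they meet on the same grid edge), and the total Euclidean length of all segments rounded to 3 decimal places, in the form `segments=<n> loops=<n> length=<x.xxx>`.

segments=10 loops=1 length=6.826

cell (1,3): code 0100 → (1.987,4.000)–(2.000,3.989)
cell (1,4): code 1100 → (1.480,5.000)–(1.987,4.000)
cell (1,5): code 1000 → (2.000,5.958)–(1.480,5.000)
cell (2,3): code 0110 → (2.000,3.989)–(3.000,3.906)
cell (2,5): code 1101 → (2.256,6.000)–(2.000,5.958)
cell (2,6): code 1000 → (3.000,6.064)–(2.256,6.000)
cell (3,3): code 0010 → (3.000,3.906)–(3.134,4.000)
cell (3,4): code 0011 → (3.134,4.000)–(3.693,5.000)
cell (3,5): code 0011 → (3.693,5.000)–(3.093,6.000)
cell (3,6): code 0001 → (3.093,6.000)–(3.000,6.064)
total: 10 segments, chained into 1 closed loop(s), length Σ = 6.825950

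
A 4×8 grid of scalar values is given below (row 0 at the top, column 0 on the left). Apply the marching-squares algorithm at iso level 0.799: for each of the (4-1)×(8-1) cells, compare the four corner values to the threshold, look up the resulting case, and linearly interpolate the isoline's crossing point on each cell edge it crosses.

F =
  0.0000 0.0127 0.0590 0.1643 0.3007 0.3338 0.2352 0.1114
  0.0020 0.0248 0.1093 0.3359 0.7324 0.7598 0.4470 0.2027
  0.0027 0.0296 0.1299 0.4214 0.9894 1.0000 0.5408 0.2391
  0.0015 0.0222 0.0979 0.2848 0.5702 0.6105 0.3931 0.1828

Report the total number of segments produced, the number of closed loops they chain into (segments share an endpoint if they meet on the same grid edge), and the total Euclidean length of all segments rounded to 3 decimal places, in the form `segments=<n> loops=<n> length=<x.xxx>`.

segments=6 loops=1 length=5.005

cell (1,3): code 0100 → (1.259,4.000)–(2.000,3.665)
cell (1,4): code 1100 → (1.163,5.000)–(1.259,4.000)
cell (1,5): code 1000 → (2.000,5.438)–(1.163,5.000)
cell (2,3): code 0010 → (2.000,3.665)–(2.454,4.000)
cell (2,4): code 0011 → (2.454,4.000)–(2.516,5.000)
cell (2,5): code 0001 → (2.516,5.000)–(2.000,5.438)
total: 6 segments, chained into 1 closed loop(s), length Σ = 5.005222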